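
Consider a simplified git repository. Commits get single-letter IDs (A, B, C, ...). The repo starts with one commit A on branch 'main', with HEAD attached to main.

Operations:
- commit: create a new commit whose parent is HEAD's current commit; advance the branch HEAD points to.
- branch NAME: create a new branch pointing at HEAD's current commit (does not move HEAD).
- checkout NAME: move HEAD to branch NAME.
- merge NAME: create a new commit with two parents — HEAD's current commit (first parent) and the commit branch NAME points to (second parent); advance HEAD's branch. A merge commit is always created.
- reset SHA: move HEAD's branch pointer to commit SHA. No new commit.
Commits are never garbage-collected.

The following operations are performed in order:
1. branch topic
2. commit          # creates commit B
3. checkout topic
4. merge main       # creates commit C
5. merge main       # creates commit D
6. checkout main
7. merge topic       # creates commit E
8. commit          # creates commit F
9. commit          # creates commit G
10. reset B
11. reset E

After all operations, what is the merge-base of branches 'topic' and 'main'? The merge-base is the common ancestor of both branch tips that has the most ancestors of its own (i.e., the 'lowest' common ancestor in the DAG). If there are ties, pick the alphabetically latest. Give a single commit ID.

After op 1 (branch): HEAD=main@A [main=A topic=A]
After op 2 (commit): HEAD=main@B [main=B topic=A]
After op 3 (checkout): HEAD=topic@A [main=B topic=A]
After op 4 (merge): HEAD=topic@C [main=B topic=C]
After op 5 (merge): HEAD=topic@D [main=B topic=D]
After op 6 (checkout): HEAD=main@B [main=B topic=D]
After op 7 (merge): HEAD=main@E [main=E topic=D]
After op 8 (commit): HEAD=main@F [main=F topic=D]
After op 9 (commit): HEAD=main@G [main=G topic=D]
After op 10 (reset): HEAD=main@B [main=B topic=D]
After op 11 (reset): HEAD=main@E [main=E topic=D]
ancestors(topic=D): ['A', 'B', 'C', 'D']
ancestors(main=E): ['A', 'B', 'C', 'D', 'E']
common: ['A', 'B', 'C', 'D']

Answer: D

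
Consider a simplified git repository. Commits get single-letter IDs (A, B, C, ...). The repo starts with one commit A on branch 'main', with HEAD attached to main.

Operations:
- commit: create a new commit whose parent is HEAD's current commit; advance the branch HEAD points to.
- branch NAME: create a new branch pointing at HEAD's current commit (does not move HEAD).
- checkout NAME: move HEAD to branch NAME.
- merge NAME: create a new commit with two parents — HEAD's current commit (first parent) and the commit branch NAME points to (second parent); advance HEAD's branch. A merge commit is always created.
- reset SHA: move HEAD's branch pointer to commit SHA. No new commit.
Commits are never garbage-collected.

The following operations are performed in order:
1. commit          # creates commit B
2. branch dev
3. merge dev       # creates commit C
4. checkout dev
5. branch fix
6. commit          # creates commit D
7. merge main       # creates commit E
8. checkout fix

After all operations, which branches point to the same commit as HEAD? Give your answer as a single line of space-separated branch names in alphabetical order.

Answer: fix

Derivation:
After op 1 (commit): HEAD=main@B [main=B]
After op 2 (branch): HEAD=main@B [dev=B main=B]
After op 3 (merge): HEAD=main@C [dev=B main=C]
After op 4 (checkout): HEAD=dev@B [dev=B main=C]
After op 5 (branch): HEAD=dev@B [dev=B fix=B main=C]
After op 6 (commit): HEAD=dev@D [dev=D fix=B main=C]
After op 7 (merge): HEAD=dev@E [dev=E fix=B main=C]
After op 8 (checkout): HEAD=fix@B [dev=E fix=B main=C]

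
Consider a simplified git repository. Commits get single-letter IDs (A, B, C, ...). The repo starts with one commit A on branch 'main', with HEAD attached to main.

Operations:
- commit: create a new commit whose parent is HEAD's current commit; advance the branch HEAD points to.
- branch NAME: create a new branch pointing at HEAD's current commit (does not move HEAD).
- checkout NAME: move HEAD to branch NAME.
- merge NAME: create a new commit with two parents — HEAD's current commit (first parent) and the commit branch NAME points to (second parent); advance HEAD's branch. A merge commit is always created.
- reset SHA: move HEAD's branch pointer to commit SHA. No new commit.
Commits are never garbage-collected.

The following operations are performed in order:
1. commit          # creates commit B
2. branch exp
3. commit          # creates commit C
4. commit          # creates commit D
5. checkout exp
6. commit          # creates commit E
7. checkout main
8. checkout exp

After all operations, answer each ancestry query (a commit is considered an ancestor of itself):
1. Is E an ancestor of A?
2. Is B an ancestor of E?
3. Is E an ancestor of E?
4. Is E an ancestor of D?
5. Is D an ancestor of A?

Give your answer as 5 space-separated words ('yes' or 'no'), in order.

After op 1 (commit): HEAD=main@B [main=B]
After op 2 (branch): HEAD=main@B [exp=B main=B]
After op 3 (commit): HEAD=main@C [exp=B main=C]
After op 4 (commit): HEAD=main@D [exp=B main=D]
After op 5 (checkout): HEAD=exp@B [exp=B main=D]
After op 6 (commit): HEAD=exp@E [exp=E main=D]
After op 7 (checkout): HEAD=main@D [exp=E main=D]
After op 8 (checkout): HEAD=exp@E [exp=E main=D]
ancestors(A) = {A}; E in? no
ancestors(E) = {A,B,E}; B in? yes
ancestors(E) = {A,B,E}; E in? yes
ancestors(D) = {A,B,C,D}; E in? no
ancestors(A) = {A}; D in? no

Answer: no yes yes no no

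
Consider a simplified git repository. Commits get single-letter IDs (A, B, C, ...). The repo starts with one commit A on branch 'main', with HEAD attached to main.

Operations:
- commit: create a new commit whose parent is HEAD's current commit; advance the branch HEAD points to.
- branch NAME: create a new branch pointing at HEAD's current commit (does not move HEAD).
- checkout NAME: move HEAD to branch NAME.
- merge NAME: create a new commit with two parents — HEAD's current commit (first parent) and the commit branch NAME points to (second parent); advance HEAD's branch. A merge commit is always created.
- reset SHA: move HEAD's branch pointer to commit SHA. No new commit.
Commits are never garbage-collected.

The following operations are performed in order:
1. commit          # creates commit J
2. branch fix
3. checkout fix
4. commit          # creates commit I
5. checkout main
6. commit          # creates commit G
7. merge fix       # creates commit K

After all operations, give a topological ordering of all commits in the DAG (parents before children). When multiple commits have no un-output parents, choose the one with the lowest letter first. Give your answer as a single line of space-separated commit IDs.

Answer: A J G I K

Derivation:
After op 1 (commit): HEAD=main@J [main=J]
After op 2 (branch): HEAD=main@J [fix=J main=J]
After op 3 (checkout): HEAD=fix@J [fix=J main=J]
After op 4 (commit): HEAD=fix@I [fix=I main=J]
After op 5 (checkout): HEAD=main@J [fix=I main=J]
After op 6 (commit): HEAD=main@G [fix=I main=G]
After op 7 (merge): HEAD=main@K [fix=I main=K]
commit A: parents=[]
commit G: parents=['J']
commit I: parents=['J']
commit J: parents=['A']
commit K: parents=['G', 'I']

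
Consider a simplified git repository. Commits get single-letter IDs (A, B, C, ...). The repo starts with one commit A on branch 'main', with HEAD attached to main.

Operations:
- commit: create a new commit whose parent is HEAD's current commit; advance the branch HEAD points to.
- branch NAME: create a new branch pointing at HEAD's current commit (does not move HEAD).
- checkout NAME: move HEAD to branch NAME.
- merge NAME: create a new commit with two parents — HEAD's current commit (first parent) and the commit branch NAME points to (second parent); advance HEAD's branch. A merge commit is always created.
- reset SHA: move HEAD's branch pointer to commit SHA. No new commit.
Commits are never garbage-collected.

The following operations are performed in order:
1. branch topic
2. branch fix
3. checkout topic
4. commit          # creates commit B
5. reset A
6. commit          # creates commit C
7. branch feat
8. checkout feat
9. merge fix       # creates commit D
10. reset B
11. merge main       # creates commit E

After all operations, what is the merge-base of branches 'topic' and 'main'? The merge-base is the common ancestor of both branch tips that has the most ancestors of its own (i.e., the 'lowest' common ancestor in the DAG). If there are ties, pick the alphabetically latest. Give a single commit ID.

After op 1 (branch): HEAD=main@A [main=A topic=A]
After op 2 (branch): HEAD=main@A [fix=A main=A topic=A]
After op 3 (checkout): HEAD=topic@A [fix=A main=A topic=A]
After op 4 (commit): HEAD=topic@B [fix=A main=A topic=B]
After op 5 (reset): HEAD=topic@A [fix=A main=A topic=A]
After op 6 (commit): HEAD=topic@C [fix=A main=A topic=C]
After op 7 (branch): HEAD=topic@C [feat=C fix=A main=A topic=C]
After op 8 (checkout): HEAD=feat@C [feat=C fix=A main=A topic=C]
After op 9 (merge): HEAD=feat@D [feat=D fix=A main=A topic=C]
After op 10 (reset): HEAD=feat@B [feat=B fix=A main=A topic=C]
After op 11 (merge): HEAD=feat@E [feat=E fix=A main=A topic=C]
ancestors(topic=C): ['A', 'C']
ancestors(main=A): ['A']
common: ['A']

Answer: A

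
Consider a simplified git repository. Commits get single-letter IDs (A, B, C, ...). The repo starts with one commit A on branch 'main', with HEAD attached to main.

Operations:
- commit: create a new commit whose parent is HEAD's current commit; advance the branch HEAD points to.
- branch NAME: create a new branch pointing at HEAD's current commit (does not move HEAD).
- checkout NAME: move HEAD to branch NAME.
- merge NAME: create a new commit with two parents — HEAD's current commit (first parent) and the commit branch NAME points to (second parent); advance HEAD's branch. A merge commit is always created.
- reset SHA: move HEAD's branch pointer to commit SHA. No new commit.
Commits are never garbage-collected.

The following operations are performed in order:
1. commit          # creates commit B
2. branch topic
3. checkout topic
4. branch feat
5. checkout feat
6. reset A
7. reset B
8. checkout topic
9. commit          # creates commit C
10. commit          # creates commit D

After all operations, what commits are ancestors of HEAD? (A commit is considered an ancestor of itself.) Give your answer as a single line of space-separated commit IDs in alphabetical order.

Answer: A B C D

Derivation:
After op 1 (commit): HEAD=main@B [main=B]
After op 2 (branch): HEAD=main@B [main=B topic=B]
After op 3 (checkout): HEAD=topic@B [main=B topic=B]
After op 4 (branch): HEAD=topic@B [feat=B main=B topic=B]
After op 5 (checkout): HEAD=feat@B [feat=B main=B topic=B]
After op 6 (reset): HEAD=feat@A [feat=A main=B topic=B]
After op 7 (reset): HEAD=feat@B [feat=B main=B topic=B]
After op 8 (checkout): HEAD=topic@B [feat=B main=B topic=B]
After op 9 (commit): HEAD=topic@C [feat=B main=B topic=C]
After op 10 (commit): HEAD=topic@D [feat=B main=B topic=D]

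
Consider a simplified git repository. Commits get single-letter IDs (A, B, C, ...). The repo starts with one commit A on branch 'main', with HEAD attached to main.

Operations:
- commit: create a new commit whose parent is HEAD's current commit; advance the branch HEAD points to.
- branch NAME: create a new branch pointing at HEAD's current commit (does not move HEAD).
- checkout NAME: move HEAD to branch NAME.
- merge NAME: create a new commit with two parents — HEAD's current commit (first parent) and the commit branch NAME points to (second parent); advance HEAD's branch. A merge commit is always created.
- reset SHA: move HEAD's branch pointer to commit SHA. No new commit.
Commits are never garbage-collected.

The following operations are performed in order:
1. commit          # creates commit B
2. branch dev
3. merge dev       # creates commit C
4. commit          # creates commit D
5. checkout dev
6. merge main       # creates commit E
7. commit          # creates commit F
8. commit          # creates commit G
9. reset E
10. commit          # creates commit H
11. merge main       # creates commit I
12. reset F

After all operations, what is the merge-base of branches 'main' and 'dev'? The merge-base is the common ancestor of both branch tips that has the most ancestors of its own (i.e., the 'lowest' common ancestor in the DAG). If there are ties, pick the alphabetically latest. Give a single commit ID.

After op 1 (commit): HEAD=main@B [main=B]
After op 2 (branch): HEAD=main@B [dev=B main=B]
After op 3 (merge): HEAD=main@C [dev=B main=C]
After op 4 (commit): HEAD=main@D [dev=B main=D]
After op 5 (checkout): HEAD=dev@B [dev=B main=D]
After op 6 (merge): HEAD=dev@E [dev=E main=D]
After op 7 (commit): HEAD=dev@F [dev=F main=D]
After op 8 (commit): HEAD=dev@G [dev=G main=D]
After op 9 (reset): HEAD=dev@E [dev=E main=D]
After op 10 (commit): HEAD=dev@H [dev=H main=D]
After op 11 (merge): HEAD=dev@I [dev=I main=D]
After op 12 (reset): HEAD=dev@F [dev=F main=D]
ancestors(main=D): ['A', 'B', 'C', 'D']
ancestors(dev=F): ['A', 'B', 'C', 'D', 'E', 'F']
common: ['A', 'B', 'C', 'D']

Answer: D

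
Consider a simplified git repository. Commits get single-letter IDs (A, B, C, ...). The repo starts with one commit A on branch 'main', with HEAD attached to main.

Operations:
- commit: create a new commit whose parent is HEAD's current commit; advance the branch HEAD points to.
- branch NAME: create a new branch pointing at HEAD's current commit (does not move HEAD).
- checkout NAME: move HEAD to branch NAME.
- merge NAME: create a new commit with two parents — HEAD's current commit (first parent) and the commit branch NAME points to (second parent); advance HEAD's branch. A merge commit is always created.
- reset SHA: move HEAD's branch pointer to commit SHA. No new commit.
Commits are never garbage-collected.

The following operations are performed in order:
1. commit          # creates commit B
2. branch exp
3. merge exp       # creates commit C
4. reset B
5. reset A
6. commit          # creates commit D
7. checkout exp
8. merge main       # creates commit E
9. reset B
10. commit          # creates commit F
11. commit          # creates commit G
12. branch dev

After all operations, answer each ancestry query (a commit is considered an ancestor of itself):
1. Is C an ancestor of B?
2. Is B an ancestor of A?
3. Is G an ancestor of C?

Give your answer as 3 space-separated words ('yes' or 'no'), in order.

After op 1 (commit): HEAD=main@B [main=B]
After op 2 (branch): HEAD=main@B [exp=B main=B]
After op 3 (merge): HEAD=main@C [exp=B main=C]
After op 4 (reset): HEAD=main@B [exp=B main=B]
After op 5 (reset): HEAD=main@A [exp=B main=A]
After op 6 (commit): HEAD=main@D [exp=B main=D]
After op 7 (checkout): HEAD=exp@B [exp=B main=D]
After op 8 (merge): HEAD=exp@E [exp=E main=D]
After op 9 (reset): HEAD=exp@B [exp=B main=D]
After op 10 (commit): HEAD=exp@F [exp=F main=D]
After op 11 (commit): HEAD=exp@G [exp=G main=D]
After op 12 (branch): HEAD=exp@G [dev=G exp=G main=D]
ancestors(B) = {A,B}; C in? no
ancestors(A) = {A}; B in? no
ancestors(C) = {A,B,C}; G in? no

Answer: no no no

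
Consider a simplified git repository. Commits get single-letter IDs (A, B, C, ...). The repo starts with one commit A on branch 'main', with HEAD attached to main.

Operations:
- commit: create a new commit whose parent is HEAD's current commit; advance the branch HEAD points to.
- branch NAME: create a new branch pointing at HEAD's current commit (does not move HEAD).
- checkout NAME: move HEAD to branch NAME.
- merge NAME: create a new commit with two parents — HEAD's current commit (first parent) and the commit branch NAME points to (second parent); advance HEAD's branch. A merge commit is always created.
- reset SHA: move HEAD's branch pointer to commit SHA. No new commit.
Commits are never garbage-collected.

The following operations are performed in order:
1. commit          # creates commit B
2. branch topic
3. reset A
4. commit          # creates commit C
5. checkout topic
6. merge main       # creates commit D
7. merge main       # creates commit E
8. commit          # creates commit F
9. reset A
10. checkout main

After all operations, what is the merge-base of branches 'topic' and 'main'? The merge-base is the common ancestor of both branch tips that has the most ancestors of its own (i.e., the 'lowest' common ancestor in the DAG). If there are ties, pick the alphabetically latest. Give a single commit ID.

Answer: A

Derivation:
After op 1 (commit): HEAD=main@B [main=B]
After op 2 (branch): HEAD=main@B [main=B topic=B]
After op 3 (reset): HEAD=main@A [main=A topic=B]
After op 4 (commit): HEAD=main@C [main=C topic=B]
After op 5 (checkout): HEAD=topic@B [main=C topic=B]
After op 6 (merge): HEAD=topic@D [main=C topic=D]
After op 7 (merge): HEAD=topic@E [main=C topic=E]
After op 8 (commit): HEAD=topic@F [main=C topic=F]
After op 9 (reset): HEAD=topic@A [main=C topic=A]
After op 10 (checkout): HEAD=main@C [main=C topic=A]
ancestors(topic=A): ['A']
ancestors(main=C): ['A', 'C']
common: ['A']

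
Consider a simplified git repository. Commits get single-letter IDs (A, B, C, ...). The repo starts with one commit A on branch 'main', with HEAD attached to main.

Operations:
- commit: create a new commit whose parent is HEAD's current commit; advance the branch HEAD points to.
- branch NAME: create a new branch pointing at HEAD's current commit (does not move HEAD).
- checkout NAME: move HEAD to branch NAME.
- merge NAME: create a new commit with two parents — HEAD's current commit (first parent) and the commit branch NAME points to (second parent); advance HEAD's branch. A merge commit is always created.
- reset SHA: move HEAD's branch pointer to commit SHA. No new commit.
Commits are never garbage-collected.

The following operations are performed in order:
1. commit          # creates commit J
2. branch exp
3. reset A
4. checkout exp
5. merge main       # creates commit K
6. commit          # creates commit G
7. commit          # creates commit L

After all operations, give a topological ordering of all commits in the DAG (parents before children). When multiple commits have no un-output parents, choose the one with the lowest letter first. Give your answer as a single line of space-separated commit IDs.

Answer: A J K G L

Derivation:
After op 1 (commit): HEAD=main@J [main=J]
After op 2 (branch): HEAD=main@J [exp=J main=J]
After op 3 (reset): HEAD=main@A [exp=J main=A]
After op 4 (checkout): HEAD=exp@J [exp=J main=A]
After op 5 (merge): HEAD=exp@K [exp=K main=A]
After op 6 (commit): HEAD=exp@G [exp=G main=A]
After op 7 (commit): HEAD=exp@L [exp=L main=A]
commit A: parents=[]
commit G: parents=['K']
commit J: parents=['A']
commit K: parents=['J', 'A']
commit L: parents=['G']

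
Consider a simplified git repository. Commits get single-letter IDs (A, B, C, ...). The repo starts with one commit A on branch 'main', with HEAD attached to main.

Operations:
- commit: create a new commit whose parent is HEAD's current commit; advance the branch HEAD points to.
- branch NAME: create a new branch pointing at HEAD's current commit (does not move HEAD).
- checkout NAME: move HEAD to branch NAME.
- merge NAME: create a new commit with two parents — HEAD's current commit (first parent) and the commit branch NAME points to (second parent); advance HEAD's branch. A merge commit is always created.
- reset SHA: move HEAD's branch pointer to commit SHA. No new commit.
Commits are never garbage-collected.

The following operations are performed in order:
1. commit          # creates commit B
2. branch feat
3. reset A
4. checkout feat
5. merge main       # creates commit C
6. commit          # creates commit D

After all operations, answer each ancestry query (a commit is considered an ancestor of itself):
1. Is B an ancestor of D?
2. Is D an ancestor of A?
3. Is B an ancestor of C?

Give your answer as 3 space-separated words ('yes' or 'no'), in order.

After op 1 (commit): HEAD=main@B [main=B]
After op 2 (branch): HEAD=main@B [feat=B main=B]
After op 3 (reset): HEAD=main@A [feat=B main=A]
After op 4 (checkout): HEAD=feat@B [feat=B main=A]
After op 5 (merge): HEAD=feat@C [feat=C main=A]
After op 6 (commit): HEAD=feat@D [feat=D main=A]
ancestors(D) = {A,B,C,D}; B in? yes
ancestors(A) = {A}; D in? no
ancestors(C) = {A,B,C}; B in? yes

Answer: yes no yes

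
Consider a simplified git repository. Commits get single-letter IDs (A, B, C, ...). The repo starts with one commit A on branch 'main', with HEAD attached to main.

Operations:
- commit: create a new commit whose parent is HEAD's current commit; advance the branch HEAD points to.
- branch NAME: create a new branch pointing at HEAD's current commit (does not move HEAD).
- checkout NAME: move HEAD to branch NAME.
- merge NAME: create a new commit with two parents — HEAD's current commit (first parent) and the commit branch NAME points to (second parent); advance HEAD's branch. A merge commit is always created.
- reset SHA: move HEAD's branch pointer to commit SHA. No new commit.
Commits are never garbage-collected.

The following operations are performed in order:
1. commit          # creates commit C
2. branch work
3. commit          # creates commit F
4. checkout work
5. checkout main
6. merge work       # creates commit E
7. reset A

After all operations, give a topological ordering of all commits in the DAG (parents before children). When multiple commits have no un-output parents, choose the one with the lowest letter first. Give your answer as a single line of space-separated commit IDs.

Answer: A C F E

Derivation:
After op 1 (commit): HEAD=main@C [main=C]
After op 2 (branch): HEAD=main@C [main=C work=C]
After op 3 (commit): HEAD=main@F [main=F work=C]
After op 4 (checkout): HEAD=work@C [main=F work=C]
After op 5 (checkout): HEAD=main@F [main=F work=C]
After op 6 (merge): HEAD=main@E [main=E work=C]
After op 7 (reset): HEAD=main@A [main=A work=C]
commit A: parents=[]
commit C: parents=['A']
commit E: parents=['F', 'C']
commit F: parents=['C']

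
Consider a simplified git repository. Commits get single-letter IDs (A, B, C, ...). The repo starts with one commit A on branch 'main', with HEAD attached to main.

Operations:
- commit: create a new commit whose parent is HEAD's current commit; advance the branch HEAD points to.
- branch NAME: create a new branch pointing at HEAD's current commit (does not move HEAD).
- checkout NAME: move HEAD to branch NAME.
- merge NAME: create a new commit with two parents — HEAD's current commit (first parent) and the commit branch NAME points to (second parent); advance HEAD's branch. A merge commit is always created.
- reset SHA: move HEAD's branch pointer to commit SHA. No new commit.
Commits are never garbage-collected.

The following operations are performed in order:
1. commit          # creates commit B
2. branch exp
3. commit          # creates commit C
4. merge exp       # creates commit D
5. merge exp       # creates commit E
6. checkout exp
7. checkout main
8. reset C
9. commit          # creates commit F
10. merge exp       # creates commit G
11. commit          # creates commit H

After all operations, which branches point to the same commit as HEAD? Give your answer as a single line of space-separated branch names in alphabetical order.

After op 1 (commit): HEAD=main@B [main=B]
After op 2 (branch): HEAD=main@B [exp=B main=B]
After op 3 (commit): HEAD=main@C [exp=B main=C]
After op 4 (merge): HEAD=main@D [exp=B main=D]
After op 5 (merge): HEAD=main@E [exp=B main=E]
After op 6 (checkout): HEAD=exp@B [exp=B main=E]
After op 7 (checkout): HEAD=main@E [exp=B main=E]
After op 8 (reset): HEAD=main@C [exp=B main=C]
After op 9 (commit): HEAD=main@F [exp=B main=F]
After op 10 (merge): HEAD=main@G [exp=B main=G]
After op 11 (commit): HEAD=main@H [exp=B main=H]

Answer: main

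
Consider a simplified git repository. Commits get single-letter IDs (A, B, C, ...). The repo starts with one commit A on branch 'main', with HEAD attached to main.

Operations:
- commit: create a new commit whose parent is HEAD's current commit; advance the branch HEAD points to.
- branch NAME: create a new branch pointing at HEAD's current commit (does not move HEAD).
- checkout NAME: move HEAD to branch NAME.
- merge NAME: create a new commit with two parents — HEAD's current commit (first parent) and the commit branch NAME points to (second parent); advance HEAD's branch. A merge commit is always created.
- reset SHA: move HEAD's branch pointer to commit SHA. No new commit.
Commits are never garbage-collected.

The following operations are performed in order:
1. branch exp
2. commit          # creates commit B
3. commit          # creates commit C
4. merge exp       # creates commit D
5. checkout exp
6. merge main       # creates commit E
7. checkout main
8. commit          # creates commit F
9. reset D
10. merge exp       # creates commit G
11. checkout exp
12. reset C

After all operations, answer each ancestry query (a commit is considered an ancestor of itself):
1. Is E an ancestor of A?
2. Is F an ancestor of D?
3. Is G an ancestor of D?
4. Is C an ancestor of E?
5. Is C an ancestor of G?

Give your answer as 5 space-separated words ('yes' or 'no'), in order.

Answer: no no no yes yes

Derivation:
After op 1 (branch): HEAD=main@A [exp=A main=A]
After op 2 (commit): HEAD=main@B [exp=A main=B]
After op 3 (commit): HEAD=main@C [exp=A main=C]
After op 4 (merge): HEAD=main@D [exp=A main=D]
After op 5 (checkout): HEAD=exp@A [exp=A main=D]
After op 6 (merge): HEAD=exp@E [exp=E main=D]
After op 7 (checkout): HEAD=main@D [exp=E main=D]
After op 8 (commit): HEAD=main@F [exp=E main=F]
After op 9 (reset): HEAD=main@D [exp=E main=D]
After op 10 (merge): HEAD=main@G [exp=E main=G]
After op 11 (checkout): HEAD=exp@E [exp=E main=G]
After op 12 (reset): HEAD=exp@C [exp=C main=G]
ancestors(A) = {A}; E in? no
ancestors(D) = {A,B,C,D}; F in? no
ancestors(D) = {A,B,C,D}; G in? no
ancestors(E) = {A,B,C,D,E}; C in? yes
ancestors(G) = {A,B,C,D,E,G}; C in? yes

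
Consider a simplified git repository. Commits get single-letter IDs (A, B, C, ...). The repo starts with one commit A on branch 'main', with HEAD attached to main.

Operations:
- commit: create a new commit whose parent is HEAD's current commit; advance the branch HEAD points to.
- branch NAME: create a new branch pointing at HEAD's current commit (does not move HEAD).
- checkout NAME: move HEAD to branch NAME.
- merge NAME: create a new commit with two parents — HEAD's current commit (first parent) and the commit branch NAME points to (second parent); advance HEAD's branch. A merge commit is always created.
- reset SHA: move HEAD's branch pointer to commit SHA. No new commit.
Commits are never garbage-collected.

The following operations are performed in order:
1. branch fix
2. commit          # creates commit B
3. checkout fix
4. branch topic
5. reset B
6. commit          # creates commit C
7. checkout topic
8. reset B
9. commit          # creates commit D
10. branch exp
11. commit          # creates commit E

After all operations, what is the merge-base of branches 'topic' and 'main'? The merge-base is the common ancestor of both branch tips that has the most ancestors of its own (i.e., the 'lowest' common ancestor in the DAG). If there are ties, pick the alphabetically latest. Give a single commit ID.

After op 1 (branch): HEAD=main@A [fix=A main=A]
After op 2 (commit): HEAD=main@B [fix=A main=B]
After op 3 (checkout): HEAD=fix@A [fix=A main=B]
After op 4 (branch): HEAD=fix@A [fix=A main=B topic=A]
After op 5 (reset): HEAD=fix@B [fix=B main=B topic=A]
After op 6 (commit): HEAD=fix@C [fix=C main=B topic=A]
After op 7 (checkout): HEAD=topic@A [fix=C main=B topic=A]
After op 8 (reset): HEAD=topic@B [fix=C main=B topic=B]
After op 9 (commit): HEAD=topic@D [fix=C main=B topic=D]
After op 10 (branch): HEAD=topic@D [exp=D fix=C main=B topic=D]
After op 11 (commit): HEAD=topic@E [exp=D fix=C main=B topic=E]
ancestors(topic=E): ['A', 'B', 'D', 'E']
ancestors(main=B): ['A', 'B']
common: ['A', 'B']

Answer: B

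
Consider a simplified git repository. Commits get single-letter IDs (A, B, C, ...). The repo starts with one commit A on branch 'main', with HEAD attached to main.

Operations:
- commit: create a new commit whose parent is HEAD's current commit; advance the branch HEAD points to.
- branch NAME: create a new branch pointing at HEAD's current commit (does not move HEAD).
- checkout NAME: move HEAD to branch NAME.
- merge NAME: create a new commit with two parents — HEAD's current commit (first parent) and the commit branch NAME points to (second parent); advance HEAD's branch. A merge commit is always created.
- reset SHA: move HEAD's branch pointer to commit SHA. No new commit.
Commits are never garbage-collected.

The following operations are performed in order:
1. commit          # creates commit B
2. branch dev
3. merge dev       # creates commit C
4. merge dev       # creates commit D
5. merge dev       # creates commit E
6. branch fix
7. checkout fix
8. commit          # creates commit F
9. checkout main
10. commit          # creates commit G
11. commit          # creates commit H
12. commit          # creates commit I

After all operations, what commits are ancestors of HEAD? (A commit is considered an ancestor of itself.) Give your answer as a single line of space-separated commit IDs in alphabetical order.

Answer: A B C D E G H I

Derivation:
After op 1 (commit): HEAD=main@B [main=B]
After op 2 (branch): HEAD=main@B [dev=B main=B]
After op 3 (merge): HEAD=main@C [dev=B main=C]
After op 4 (merge): HEAD=main@D [dev=B main=D]
After op 5 (merge): HEAD=main@E [dev=B main=E]
After op 6 (branch): HEAD=main@E [dev=B fix=E main=E]
After op 7 (checkout): HEAD=fix@E [dev=B fix=E main=E]
After op 8 (commit): HEAD=fix@F [dev=B fix=F main=E]
After op 9 (checkout): HEAD=main@E [dev=B fix=F main=E]
After op 10 (commit): HEAD=main@G [dev=B fix=F main=G]
After op 11 (commit): HEAD=main@H [dev=B fix=F main=H]
After op 12 (commit): HEAD=main@I [dev=B fix=F main=I]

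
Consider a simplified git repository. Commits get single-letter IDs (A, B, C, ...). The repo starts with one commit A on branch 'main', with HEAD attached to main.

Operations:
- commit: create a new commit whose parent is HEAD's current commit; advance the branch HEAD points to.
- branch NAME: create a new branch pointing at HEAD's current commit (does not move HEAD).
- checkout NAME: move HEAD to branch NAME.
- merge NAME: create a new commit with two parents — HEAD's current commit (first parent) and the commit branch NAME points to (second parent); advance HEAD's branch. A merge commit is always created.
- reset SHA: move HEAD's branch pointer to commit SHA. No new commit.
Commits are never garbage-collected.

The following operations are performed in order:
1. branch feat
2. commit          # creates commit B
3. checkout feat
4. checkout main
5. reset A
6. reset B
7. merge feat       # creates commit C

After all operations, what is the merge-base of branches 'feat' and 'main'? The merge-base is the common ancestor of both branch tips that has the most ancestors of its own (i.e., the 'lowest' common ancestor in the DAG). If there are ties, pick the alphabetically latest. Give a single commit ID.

Answer: A

Derivation:
After op 1 (branch): HEAD=main@A [feat=A main=A]
After op 2 (commit): HEAD=main@B [feat=A main=B]
After op 3 (checkout): HEAD=feat@A [feat=A main=B]
After op 4 (checkout): HEAD=main@B [feat=A main=B]
After op 5 (reset): HEAD=main@A [feat=A main=A]
After op 6 (reset): HEAD=main@B [feat=A main=B]
After op 7 (merge): HEAD=main@C [feat=A main=C]
ancestors(feat=A): ['A']
ancestors(main=C): ['A', 'B', 'C']
common: ['A']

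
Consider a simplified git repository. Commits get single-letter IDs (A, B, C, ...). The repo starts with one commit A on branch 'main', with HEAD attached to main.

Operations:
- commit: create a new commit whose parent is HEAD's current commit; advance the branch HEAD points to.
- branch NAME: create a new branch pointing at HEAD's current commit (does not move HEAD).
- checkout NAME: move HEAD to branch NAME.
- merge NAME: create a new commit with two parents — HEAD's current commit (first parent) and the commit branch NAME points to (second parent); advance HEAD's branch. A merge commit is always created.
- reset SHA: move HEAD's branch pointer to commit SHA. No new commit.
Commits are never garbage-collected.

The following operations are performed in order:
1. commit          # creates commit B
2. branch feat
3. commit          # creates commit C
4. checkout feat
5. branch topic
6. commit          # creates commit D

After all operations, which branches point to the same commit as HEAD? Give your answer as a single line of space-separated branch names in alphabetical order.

Answer: feat

Derivation:
After op 1 (commit): HEAD=main@B [main=B]
After op 2 (branch): HEAD=main@B [feat=B main=B]
After op 3 (commit): HEAD=main@C [feat=B main=C]
After op 4 (checkout): HEAD=feat@B [feat=B main=C]
After op 5 (branch): HEAD=feat@B [feat=B main=C topic=B]
After op 6 (commit): HEAD=feat@D [feat=D main=C topic=B]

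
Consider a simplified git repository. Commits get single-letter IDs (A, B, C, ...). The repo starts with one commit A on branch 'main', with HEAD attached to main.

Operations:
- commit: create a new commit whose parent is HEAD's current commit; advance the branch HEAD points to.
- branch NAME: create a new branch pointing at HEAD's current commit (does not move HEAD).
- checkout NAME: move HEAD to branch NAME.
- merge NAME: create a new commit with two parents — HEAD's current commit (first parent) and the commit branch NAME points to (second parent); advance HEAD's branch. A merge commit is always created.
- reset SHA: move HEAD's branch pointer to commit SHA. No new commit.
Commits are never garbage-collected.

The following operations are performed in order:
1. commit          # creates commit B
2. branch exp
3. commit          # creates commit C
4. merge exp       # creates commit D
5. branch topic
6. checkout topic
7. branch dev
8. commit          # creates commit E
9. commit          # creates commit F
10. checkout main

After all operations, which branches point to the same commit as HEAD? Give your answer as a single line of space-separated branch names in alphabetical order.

Answer: dev main

Derivation:
After op 1 (commit): HEAD=main@B [main=B]
After op 2 (branch): HEAD=main@B [exp=B main=B]
After op 3 (commit): HEAD=main@C [exp=B main=C]
After op 4 (merge): HEAD=main@D [exp=B main=D]
After op 5 (branch): HEAD=main@D [exp=B main=D topic=D]
After op 6 (checkout): HEAD=topic@D [exp=B main=D topic=D]
After op 7 (branch): HEAD=topic@D [dev=D exp=B main=D topic=D]
After op 8 (commit): HEAD=topic@E [dev=D exp=B main=D topic=E]
After op 9 (commit): HEAD=topic@F [dev=D exp=B main=D topic=F]
After op 10 (checkout): HEAD=main@D [dev=D exp=B main=D topic=F]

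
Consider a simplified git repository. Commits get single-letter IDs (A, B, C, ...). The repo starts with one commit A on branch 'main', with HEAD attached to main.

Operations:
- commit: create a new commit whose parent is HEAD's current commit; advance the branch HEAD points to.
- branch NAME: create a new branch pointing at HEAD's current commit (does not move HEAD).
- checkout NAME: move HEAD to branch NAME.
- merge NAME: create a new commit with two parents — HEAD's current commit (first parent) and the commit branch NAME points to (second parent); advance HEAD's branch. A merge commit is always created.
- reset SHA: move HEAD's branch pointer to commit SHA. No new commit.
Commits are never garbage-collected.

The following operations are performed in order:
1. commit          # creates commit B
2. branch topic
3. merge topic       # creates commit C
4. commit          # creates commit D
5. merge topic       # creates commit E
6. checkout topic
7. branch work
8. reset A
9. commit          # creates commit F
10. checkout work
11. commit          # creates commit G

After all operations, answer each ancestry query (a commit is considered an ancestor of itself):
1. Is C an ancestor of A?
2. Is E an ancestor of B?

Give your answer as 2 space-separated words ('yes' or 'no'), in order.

Answer: no no

Derivation:
After op 1 (commit): HEAD=main@B [main=B]
After op 2 (branch): HEAD=main@B [main=B topic=B]
After op 3 (merge): HEAD=main@C [main=C topic=B]
After op 4 (commit): HEAD=main@D [main=D topic=B]
After op 5 (merge): HEAD=main@E [main=E topic=B]
After op 6 (checkout): HEAD=topic@B [main=E topic=B]
After op 7 (branch): HEAD=topic@B [main=E topic=B work=B]
After op 8 (reset): HEAD=topic@A [main=E topic=A work=B]
After op 9 (commit): HEAD=topic@F [main=E topic=F work=B]
After op 10 (checkout): HEAD=work@B [main=E topic=F work=B]
After op 11 (commit): HEAD=work@G [main=E topic=F work=G]
ancestors(A) = {A}; C in? no
ancestors(B) = {A,B}; E in? no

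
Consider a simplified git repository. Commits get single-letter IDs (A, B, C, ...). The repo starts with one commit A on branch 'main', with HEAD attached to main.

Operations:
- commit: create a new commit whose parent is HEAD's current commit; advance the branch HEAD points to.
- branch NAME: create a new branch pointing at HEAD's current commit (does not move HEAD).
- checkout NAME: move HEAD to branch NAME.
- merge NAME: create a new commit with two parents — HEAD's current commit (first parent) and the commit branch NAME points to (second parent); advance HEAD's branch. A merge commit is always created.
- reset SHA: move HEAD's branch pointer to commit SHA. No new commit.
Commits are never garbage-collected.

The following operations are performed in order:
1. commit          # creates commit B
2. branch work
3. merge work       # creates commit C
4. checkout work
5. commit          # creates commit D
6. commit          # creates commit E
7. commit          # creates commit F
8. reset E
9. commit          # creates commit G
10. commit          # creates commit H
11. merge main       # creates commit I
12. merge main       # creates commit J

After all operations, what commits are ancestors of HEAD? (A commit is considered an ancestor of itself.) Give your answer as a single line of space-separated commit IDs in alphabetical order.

After op 1 (commit): HEAD=main@B [main=B]
After op 2 (branch): HEAD=main@B [main=B work=B]
After op 3 (merge): HEAD=main@C [main=C work=B]
After op 4 (checkout): HEAD=work@B [main=C work=B]
After op 5 (commit): HEAD=work@D [main=C work=D]
After op 6 (commit): HEAD=work@E [main=C work=E]
After op 7 (commit): HEAD=work@F [main=C work=F]
After op 8 (reset): HEAD=work@E [main=C work=E]
After op 9 (commit): HEAD=work@G [main=C work=G]
After op 10 (commit): HEAD=work@H [main=C work=H]
After op 11 (merge): HEAD=work@I [main=C work=I]
After op 12 (merge): HEAD=work@J [main=C work=J]

Answer: A B C D E G H I J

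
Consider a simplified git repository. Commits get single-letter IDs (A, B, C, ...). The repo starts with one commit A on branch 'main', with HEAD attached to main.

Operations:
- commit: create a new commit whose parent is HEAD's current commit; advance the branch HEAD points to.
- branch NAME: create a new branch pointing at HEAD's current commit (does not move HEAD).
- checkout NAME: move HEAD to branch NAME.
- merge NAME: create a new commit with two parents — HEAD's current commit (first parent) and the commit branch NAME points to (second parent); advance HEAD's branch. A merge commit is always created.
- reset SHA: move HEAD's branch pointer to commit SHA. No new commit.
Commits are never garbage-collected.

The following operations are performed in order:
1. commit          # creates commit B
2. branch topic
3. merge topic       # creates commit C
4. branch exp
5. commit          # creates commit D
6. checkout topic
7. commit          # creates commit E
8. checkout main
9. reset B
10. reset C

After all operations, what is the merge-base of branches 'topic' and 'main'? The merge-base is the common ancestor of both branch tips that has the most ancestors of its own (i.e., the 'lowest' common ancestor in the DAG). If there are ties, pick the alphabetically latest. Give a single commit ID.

Answer: B

Derivation:
After op 1 (commit): HEAD=main@B [main=B]
After op 2 (branch): HEAD=main@B [main=B topic=B]
After op 3 (merge): HEAD=main@C [main=C topic=B]
After op 4 (branch): HEAD=main@C [exp=C main=C topic=B]
After op 5 (commit): HEAD=main@D [exp=C main=D topic=B]
After op 6 (checkout): HEAD=topic@B [exp=C main=D topic=B]
After op 7 (commit): HEAD=topic@E [exp=C main=D topic=E]
After op 8 (checkout): HEAD=main@D [exp=C main=D topic=E]
After op 9 (reset): HEAD=main@B [exp=C main=B topic=E]
After op 10 (reset): HEAD=main@C [exp=C main=C topic=E]
ancestors(topic=E): ['A', 'B', 'E']
ancestors(main=C): ['A', 'B', 'C']
common: ['A', 'B']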